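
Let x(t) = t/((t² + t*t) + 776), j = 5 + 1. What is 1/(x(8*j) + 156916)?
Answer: 673/105604474 ≈ 6.3728e-6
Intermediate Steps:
j = 6
x(t) = t/(776 + 2*t²) (x(t) = t/((t² + t²) + 776) = t/(2*t² + 776) = t/(776 + 2*t²))
1/(x(8*j) + 156916) = 1/((8*6)/(2*(388 + (8*6)²)) + 156916) = 1/((½)*48/(388 + 48²) + 156916) = 1/((½)*48/(388 + 2304) + 156916) = 1/((½)*48/2692 + 156916) = 1/((½)*48*(1/2692) + 156916) = 1/(6/673 + 156916) = 1/(105604474/673) = 673/105604474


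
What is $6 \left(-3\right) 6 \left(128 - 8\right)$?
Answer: $-12960$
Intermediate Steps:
$6 \left(-3\right) 6 \left(128 - 8\right) = \left(-18\right) 6 \cdot 120 = \left(-108\right) 120 = -12960$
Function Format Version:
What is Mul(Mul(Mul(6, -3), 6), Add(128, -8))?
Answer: -12960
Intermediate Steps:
Mul(Mul(Mul(6, -3), 6), Add(128, -8)) = Mul(Mul(-18, 6), 120) = Mul(-108, 120) = -12960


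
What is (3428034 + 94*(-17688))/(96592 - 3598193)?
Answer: -1765362/3501601 ≈ -0.50416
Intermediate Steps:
(3428034 + 94*(-17688))/(96592 - 3598193) = (3428034 - 1662672)/(-3501601) = 1765362*(-1/3501601) = -1765362/3501601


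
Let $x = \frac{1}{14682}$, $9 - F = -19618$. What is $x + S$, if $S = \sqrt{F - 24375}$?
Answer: $\frac{1}{14682} + 2 i \sqrt{1187} \approx 6.8111 \cdot 10^{-5} + 68.906 i$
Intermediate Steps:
$F = 19627$ ($F = 9 - -19618 = 9 + 19618 = 19627$)
$S = 2 i \sqrt{1187}$ ($S = \sqrt{19627 - 24375} = \sqrt{-4748} = 2 i \sqrt{1187} \approx 68.906 i$)
$x = \frac{1}{14682} \approx 6.8111 \cdot 10^{-5}$
$x + S = \frac{1}{14682} + 2 i \sqrt{1187}$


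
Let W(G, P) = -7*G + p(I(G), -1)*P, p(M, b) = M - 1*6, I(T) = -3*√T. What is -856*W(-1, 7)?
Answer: 29960 + 17976*I ≈ 29960.0 + 17976.0*I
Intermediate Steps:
p(M, b) = -6 + M (p(M, b) = M - 6 = -6 + M)
W(G, P) = -7*G + P*(-6 - 3*√G) (W(G, P) = -7*G + (-6 - 3*√G)*P = -7*G + P*(-6 - 3*√G))
-856*W(-1, 7) = -856*(-7*(-1) - 3*7*(2 + √(-1))) = -856*(7 - 3*7*(2 + I)) = -856*(7 + (-42 - 21*I)) = -856*(-35 - 21*I) = 29960 + 17976*I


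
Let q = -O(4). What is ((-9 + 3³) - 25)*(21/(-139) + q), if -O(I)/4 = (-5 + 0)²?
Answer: -97153/139 ≈ -698.94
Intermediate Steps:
O(I) = -100 (O(I) = -4*(-5 + 0)² = -4*(-5)² = -4*25 = -100)
q = 100 (q = -1*(-100) = 100)
((-9 + 3³) - 25)*(21/(-139) + q) = ((-9 + 3³) - 25)*(21/(-139) + 100) = ((-9 + 27) - 25)*(21*(-1/139) + 100) = (18 - 25)*(-21/139 + 100) = -7*13879/139 = -97153/139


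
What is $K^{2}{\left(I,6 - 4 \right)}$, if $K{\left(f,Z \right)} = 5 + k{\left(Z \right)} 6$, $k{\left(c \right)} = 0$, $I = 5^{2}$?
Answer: $25$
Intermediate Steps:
$I = 25$
$K{\left(f,Z \right)} = 5$ ($K{\left(f,Z \right)} = 5 + 0 \cdot 6 = 5 + 0 = 5$)
$K^{2}{\left(I,6 - 4 \right)} = 5^{2} = 25$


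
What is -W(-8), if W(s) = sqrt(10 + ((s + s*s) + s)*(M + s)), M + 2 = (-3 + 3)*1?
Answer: -I*sqrt(470) ≈ -21.679*I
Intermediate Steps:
M = -2 (M = -2 + (-3 + 3)*1 = -2 + 0*1 = -2 + 0 = -2)
W(s) = sqrt(10 + (-2 + s)*(s**2 + 2*s)) (W(s) = sqrt(10 + ((s + s*s) + s)*(-2 + s)) = sqrt(10 + ((s + s**2) + s)*(-2 + s)) = sqrt(10 + (s**2 + 2*s)*(-2 + s)) = sqrt(10 + (-2 + s)*(s**2 + 2*s)))
-W(-8) = -sqrt(10 + (-8)**3 - 4*(-8)) = -sqrt(10 - 512 + 32) = -sqrt(-470) = -I*sqrt(470)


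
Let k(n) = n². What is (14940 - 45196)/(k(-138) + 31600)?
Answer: -7564/12661 ≈ -0.59743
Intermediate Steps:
(14940 - 45196)/(k(-138) + 31600) = (14940 - 45196)/((-138)² + 31600) = -30256/(19044 + 31600) = -30256/50644 = -30256*1/50644 = -7564/12661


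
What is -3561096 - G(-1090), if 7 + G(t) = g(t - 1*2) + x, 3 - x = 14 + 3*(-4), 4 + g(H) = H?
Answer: -3559994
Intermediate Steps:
g(H) = -4 + H
x = 1 (x = 3 - (14 + 3*(-4)) = 3 - (14 - 12) = 3 - 1*2 = 3 - 2 = 1)
G(t) = -12 + t (G(t) = -7 + ((-4 + (t - 1*2)) + 1) = -7 + ((-4 + (t - 2)) + 1) = -7 + ((-4 + (-2 + t)) + 1) = -7 + ((-6 + t) + 1) = -7 + (-5 + t) = -12 + t)
-3561096 - G(-1090) = -3561096 - (-12 - 1090) = -3561096 - 1*(-1102) = -3561096 + 1102 = -3559994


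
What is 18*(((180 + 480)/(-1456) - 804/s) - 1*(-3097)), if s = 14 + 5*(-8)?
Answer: 10245591/182 ≈ 56294.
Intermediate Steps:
s = -26 (s = 14 - 40 = -26)
18*(((180 + 480)/(-1456) - 804/s) - 1*(-3097)) = 18*(((180 + 480)/(-1456) - 804/(-26)) - 1*(-3097)) = 18*((660*(-1/1456) - 804*(-1/26)) + 3097) = 18*((-165/364 + 402/13) + 3097) = 18*(11091/364 + 3097) = 18*(1138399/364) = 10245591/182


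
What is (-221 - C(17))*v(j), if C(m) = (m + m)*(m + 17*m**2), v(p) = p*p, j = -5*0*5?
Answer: 0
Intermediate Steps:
j = 0 (j = 0*5 = 0)
v(p) = p**2
C(m) = 2*m*(m + 17*m**2) (C(m) = (2*m)*(m + 17*m**2) = 2*m*(m + 17*m**2))
(-221 - C(17))*v(j) = (-221 - 17**2*(2 + 34*17))*0**2 = (-221 - 289*(2 + 578))*0 = (-221 - 289*580)*0 = (-221 - 1*167620)*0 = (-221 - 167620)*0 = -167841*0 = 0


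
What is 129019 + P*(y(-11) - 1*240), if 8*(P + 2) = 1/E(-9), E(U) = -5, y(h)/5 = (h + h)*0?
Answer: 129505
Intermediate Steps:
y(h) = 0 (y(h) = 5*((h + h)*0) = 5*((2*h)*0) = 5*0 = 0)
P = -81/40 (P = -2 + (⅛)/(-5) = -2 + (⅛)*(-⅕) = -2 - 1/40 = -81/40 ≈ -2.0250)
129019 + P*(y(-11) - 1*240) = 129019 - 81*(0 - 1*240)/40 = 129019 - 81*(0 - 240)/40 = 129019 - 81/40*(-240) = 129019 + 486 = 129505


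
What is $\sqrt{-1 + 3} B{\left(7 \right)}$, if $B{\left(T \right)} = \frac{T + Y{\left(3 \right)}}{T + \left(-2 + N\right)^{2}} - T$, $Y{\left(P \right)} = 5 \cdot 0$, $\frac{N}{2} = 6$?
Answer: $- \frac{742 \sqrt{2}}{107} \approx -9.807$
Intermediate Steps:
$N = 12$ ($N = 2 \cdot 6 = 12$)
$Y{\left(P \right)} = 0$
$B{\left(T \right)} = - T + \frac{T}{100 + T}$ ($B{\left(T \right)} = \frac{T + 0}{T + \left(-2 + 12\right)^{2}} - T = \frac{T}{T + 10^{2}} - T = \frac{T}{T + 100} - T = \frac{T}{100 + T} - T = - T + \frac{T}{100 + T}$)
$\sqrt{-1 + 3} B{\left(7 \right)} = \sqrt{-1 + 3} \frac{7 \left(-99 - 7\right)}{100 + 7} = \sqrt{2} \frac{7 \left(-99 - 7\right)}{107} = \sqrt{2} \cdot 7 \cdot \frac{1}{107} \left(-106\right) = \sqrt{2} \left(- \frac{742}{107}\right) = - \frac{742 \sqrt{2}}{107}$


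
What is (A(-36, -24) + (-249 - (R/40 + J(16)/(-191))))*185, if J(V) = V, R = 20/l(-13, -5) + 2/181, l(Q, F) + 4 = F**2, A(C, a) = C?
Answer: -153079437737/2903964 ≈ -52714.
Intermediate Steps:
l(Q, F) = -4 + F**2
R = 3662/3801 (R = 20/(-4 + (-5)**2) + 2/181 = 20/(-4 + 25) + 2*(1/181) = 20/21 + 2/181 = 3662/3801 ≈ 0.96343)
(A(-36, -24) + (-249 - (R/40 + J(16)/(-191))))*185 = (-36 + (-249 - ((3662/3801)/40 + 16/(-191))))*185 = (-36 + (-249 - ((3662/3801)*(1/40) + 16*(-1/191))))*185 = (-36 + (-249 - (1831/76020 - 16/191)))*185 = (-36 + (-249 - 1*(-866599/14519820)))*185 = (-36 + (-249 + 866599/14519820))*185 = (-36 - 3614568581/14519820)*185 = -4137282101/14519820*185 = -153079437737/2903964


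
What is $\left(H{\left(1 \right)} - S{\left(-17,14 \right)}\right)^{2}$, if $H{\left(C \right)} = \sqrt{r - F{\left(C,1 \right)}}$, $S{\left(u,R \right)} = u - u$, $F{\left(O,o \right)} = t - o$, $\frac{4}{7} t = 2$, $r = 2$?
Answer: $- \frac{1}{2} \approx -0.5$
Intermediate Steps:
$t = \frac{7}{2}$ ($t = \frac{7}{4} \cdot 2 = \frac{7}{2} \approx 3.5$)
$F{\left(O,o \right)} = \frac{7}{2} - o$
$S{\left(u,R \right)} = 0$
$H{\left(C \right)} = \frac{i \sqrt{2}}{2}$ ($H{\left(C \right)} = \sqrt{2 - \left(\frac{7}{2} - 1\right)} = \sqrt{2 - \frac{5}{2}} = \sqrt{- \frac{1}{2}} = \frac{i \sqrt{2}}{2}$)
$\left(H{\left(1 \right)} - S{\left(-17,14 \right)}\right)^{2} = \left(\frac{i \sqrt{2}}{2} - 0\right)^{2} = \left(\frac{i \sqrt{2}}{2} + 0\right)^{2} = \left(\frac{i \sqrt{2}}{2}\right)^{2} = - \frac{1}{2}$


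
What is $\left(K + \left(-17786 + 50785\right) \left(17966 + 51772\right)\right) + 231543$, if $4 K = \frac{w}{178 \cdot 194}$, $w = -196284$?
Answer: $\frac{79475943729189}{34532} \approx 2.3015 \cdot 10^{9}$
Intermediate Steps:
$K = - \frac{49071}{34532}$ ($K = \frac{\left(-196284\right) \frac{1}{178 \cdot 194}}{4} = \frac{\left(-196284\right) \frac{1}{34532}}{4} = \frac{1}{4} \left(- \frac{49071}{8633}\right) = - \frac{49071}{34532} \approx -1.421$)
$\left(K + \left(-17786 + 50785\right) \left(17966 + 51772\right)\right) + 231543 = \left(- \frac{49071}{34532} + \left(-17786 + 50785\right) \left(17966 + 51772\right)\right) + 231543 = \left(- \frac{49071}{34532} + 32999 \cdot 69738\right) + 231543 = \left(- \frac{49071}{34532} + 2301284262\right) + 231543 = \frac{79467948086313}{34532} + 231543 = \frac{79475943729189}{34532}$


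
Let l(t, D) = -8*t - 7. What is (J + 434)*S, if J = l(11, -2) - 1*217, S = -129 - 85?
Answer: -26108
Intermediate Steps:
l(t, D) = -7 - 8*t
S = -214
J = -312 (J = (-7 - 8*11) - 1*217 = (-7 - 88) - 217 = -95 - 217 = -312)
(J + 434)*S = (-312 + 434)*(-214) = 122*(-214) = -26108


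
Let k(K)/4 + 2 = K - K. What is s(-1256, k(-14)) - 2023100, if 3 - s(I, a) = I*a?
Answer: -2033145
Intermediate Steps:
k(K) = -8 (k(K) = -8 + 4*(K - K) = -8 + 4*0 = -8 + 0 = -8)
s(I, a) = 3 - I*a
s(-1256, k(-14)) - 2023100 = (3 - 1*(-1256)*(-8)) - 2023100 = (3 - 10048) - 2023100 = -10045 - 2023100 = -2033145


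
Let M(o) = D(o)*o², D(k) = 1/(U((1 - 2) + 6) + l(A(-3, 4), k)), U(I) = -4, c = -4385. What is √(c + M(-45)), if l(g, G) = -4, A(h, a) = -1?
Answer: I*√74210/4 ≈ 68.104*I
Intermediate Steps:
D(k) = -⅛ (D(k) = 1/(-4 - 4) = 1/(-8) = -⅛)
M(o) = -o²/8
√(c + M(-45)) = √(-4385 - ⅛*(-45)²) = √(-4385 - ⅛*2025) = √(-4385 - 2025/8) = √(-37105/8) = I*√74210/4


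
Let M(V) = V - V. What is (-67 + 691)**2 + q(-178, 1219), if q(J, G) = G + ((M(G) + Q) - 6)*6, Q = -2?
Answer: 390547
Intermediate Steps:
M(V) = 0
q(J, G) = -48 + G (q(J, G) = G + ((0 - 2) - 6)*6 = G + (-2 - 6)*6 = G - 8*6 = G - 48 = -48 + G)
(-67 + 691)**2 + q(-178, 1219) = (-67 + 691)**2 + (-48 + 1219) = 624**2 + 1171 = 389376 + 1171 = 390547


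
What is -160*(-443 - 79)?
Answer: 83520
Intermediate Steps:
-160*(-443 - 79) = -160*(-522) = 83520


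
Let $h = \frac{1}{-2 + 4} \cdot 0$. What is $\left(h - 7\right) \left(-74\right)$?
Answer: $518$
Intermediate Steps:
$h = 0$ ($h = \frac{1}{2} \cdot 0 = 0$)
$\left(h - 7\right) \left(-74\right) = \left(0 - 7\right) \left(-74\right) = \left(-7\right) \left(-74\right) = 518$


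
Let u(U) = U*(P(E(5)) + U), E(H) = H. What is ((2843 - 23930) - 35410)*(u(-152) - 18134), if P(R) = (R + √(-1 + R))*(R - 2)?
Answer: -100451666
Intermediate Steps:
P(R) = (-2 + R)*(R + √(-1 + R)) (P(R) = (R + √(-1 + R))*(-2 + R) = (-2 + R)*(R + √(-1 + R)))
u(U) = U*(21 + U) (u(U) = U*((5² - 2*5 - 2*√(-1 + 5) + 5*√(-1 + 5)) + U) = U*((25 - 10 - 2*√4 + 5*√4) + U) = U*((25 - 10 - 2*2 + 5*2) + U) = U*((25 - 10 - 4 + 10) + U) = U*(21 + U))
((2843 - 23930) - 35410)*(u(-152) - 18134) = ((2843 - 23930) - 35410)*(-152*(21 - 152) - 18134) = (-21087 - 35410)*(-152*(-131) - 18134) = -56497*(19912 - 18134) = -56497*1778 = -100451666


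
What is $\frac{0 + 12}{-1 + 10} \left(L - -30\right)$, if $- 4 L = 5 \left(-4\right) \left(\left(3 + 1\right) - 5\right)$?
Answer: $\frac{100}{3} \approx 33.333$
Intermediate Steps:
$L = -5$ ($L = - \frac{5 \left(-4\right) \left(\left(3 + 1\right) - 5\right)}{4} = - \frac{\left(-20\right) \left(4 - 5\right)}{4} = - \frac{\left(-20\right) \left(-1\right)}{4} = \left(- \frac{1}{4}\right) 20 = -5$)
$\frac{0 + 12}{-1 + 10} \left(L - -30\right) = \frac{0 + 12}{-1 + 10} \left(-5 - -30\right) = \frac{12}{9} \left(-5 + 30\right) = 12 \cdot \frac{1}{9} \cdot 25 = \frac{4}{3} \cdot 25 = \frac{100}{3}$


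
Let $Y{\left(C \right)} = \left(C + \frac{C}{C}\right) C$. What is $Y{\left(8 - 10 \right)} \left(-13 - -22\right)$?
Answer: $18$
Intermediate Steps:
$Y{\left(C \right)} = C \left(1 + C\right)$ ($Y{\left(C \right)} = \left(C + 1\right) C = \left(1 + C\right) C = C \left(1 + C\right)$)
$Y{\left(8 - 10 \right)} \left(-13 - -22\right) = \left(8 - 10\right) \left(1 + \left(8 - 10\right)\right) \left(-13 - -22\right) = - 2 \left(1 - 2\right) \left(-13 + 22\right) = \left(-2\right) \left(-1\right) 9 = 2 \cdot 9 = 18$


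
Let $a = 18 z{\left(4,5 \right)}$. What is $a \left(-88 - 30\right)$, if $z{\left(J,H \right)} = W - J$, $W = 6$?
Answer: $-4248$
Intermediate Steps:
$z{\left(J,H \right)} = 6 - J$
$a = 36$ ($a = 18 \left(6 - 4\right) = 18 \cdot 2 = 36$)
$a \left(-88 - 30\right) = 36 \left(-88 - 30\right) = 36 \left(-118\right) = -4248$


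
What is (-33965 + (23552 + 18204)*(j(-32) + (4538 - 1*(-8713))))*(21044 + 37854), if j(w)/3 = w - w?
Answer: 32586778640318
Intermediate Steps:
j(w) = 0 (j(w) = 3*(w - w) = 3*0 = 0)
(-33965 + (23552 + 18204)*(j(-32) + (4538 - 1*(-8713))))*(21044 + 37854) = (-33965 + (23552 + 18204)*(0 + (4538 - 1*(-8713))))*(21044 + 37854) = (-33965 + 41756*(0 + (4538 + 8713)))*58898 = (-33965 + 41756*(0 + 13251))*58898 = (-33965 + 41756*13251)*58898 = (-33965 + 553308756)*58898 = 553274791*58898 = 32586778640318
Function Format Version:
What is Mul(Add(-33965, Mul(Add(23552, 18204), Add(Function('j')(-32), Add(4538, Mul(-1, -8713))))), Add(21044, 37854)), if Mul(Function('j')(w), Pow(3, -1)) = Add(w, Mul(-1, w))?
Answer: 32586778640318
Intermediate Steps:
Function('j')(w) = 0 (Function('j')(w) = Mul(3, Add(w, Mul(-1, w))) = Mul(3, 0) = 0)
Mul(Add(-33965, Mul(Add(23552, 18204), Add(Function('j')(-32), Add(4538, Mul(-1, -8713))))), Add(21044, 37854)) = Mul(Add(-33965, Mul(Add(23552, 18204), Add(0, Add(4538, Mul(-1, -8713))))), Add(21044, 37854)) = Mul(Add(-33965, Mul(41756, Add(0, Add(4538, 8713)))), 58898) = Mul(Add(-33965, Mul(41756, Add(0, 13251))), 58898) = Mul(Add(-33965, Mul(41756, 13251)), 58898) = Mul(Add(-33965, 553308756), 58898) = Mul(553274791, 58898) = 32586778640318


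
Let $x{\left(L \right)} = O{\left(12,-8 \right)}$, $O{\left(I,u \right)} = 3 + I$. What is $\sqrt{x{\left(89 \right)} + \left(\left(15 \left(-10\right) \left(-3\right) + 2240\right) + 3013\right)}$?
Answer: $\sqrt{5718} \approx 75.617$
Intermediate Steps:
$x{\left(L \right)} = 15$ ($x{\left(L \right)} = 3 + 12 = 15$)
$\sqrt{x{\left(89 \right)} + \left(\left(15 \left(-10\right) \left(-3\right) + 2240\right) + 3013\right)} = \sqrt{15 + \left(\left(15 \left(-10\right) \left(-3\right) + 2240\right) + 3013\right)} = \sqrt{15 + \left(\left(\left(-150\right) \left(-3\right) + 2240\right) + 3013\right)} = \sqrt{15 + \left(\left(450 + 2240\right) + 3013\right)} = \sqrt{15 + \left(2690 + 3013\right)} = \sqrt{15 + 5703} = \sqrt{5718}$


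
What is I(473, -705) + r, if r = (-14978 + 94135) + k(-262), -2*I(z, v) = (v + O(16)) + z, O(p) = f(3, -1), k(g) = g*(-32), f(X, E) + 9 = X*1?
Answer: 87660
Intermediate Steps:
f(X, E) = -9 + X (f(X, E) = -9 + X*1 = -9 + X)
k(g) = -32*g
O(p) = -6 (O(p) = -9 + 3 = -6)
I(z, v) = 3 - v/2 - z/2 (I(z, v) = -((v - 6) + z)/2 = -((-6 + v) + z)/2 = -(-6 + v + z)/2 = 3 - v/2 - z/2)
r = 87541 (r = (-14978 + 94135) - 32*(-262) = 79157 + 8384 = 87541)
I(473, -705) + r = (3 - ½*(-705) - ½*473) + 87541 = (3 + 705/2 - 473/2) + 87541 = 119 + 87541 = 87660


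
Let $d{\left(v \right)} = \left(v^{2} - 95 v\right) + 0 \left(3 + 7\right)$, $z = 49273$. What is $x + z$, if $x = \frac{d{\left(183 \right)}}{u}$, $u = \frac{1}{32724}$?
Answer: $527036569$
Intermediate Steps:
$u = \frac{1}{32724} \approx 3.0559 \cdot 10^{-5}$
$d{\left(v \right)} = v^{2} - 95 v$ ($d{\left(v \right)} = \left(v^{2} - 95 v\right) + 0 \cdot 10 = \left(v^{2} - 95 v\right) + 0 = v^{2} - 95 v$)
$x = 526987296$ ($x = 183 \left(-95 + 183\right) \frac{1}{\frac{1}{32724}} = 183 \cdot 88 \cdot 32724 = 16104 \cdot 32724 = 526987296$)
$x + z = 526987296 + 49273 = 527036569$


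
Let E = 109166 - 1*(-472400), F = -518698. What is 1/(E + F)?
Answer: 1/62868 ≈ 1.5906e-5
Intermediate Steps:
E = 581566 (E = 109166 + 472400 = 581566)
1/(E + F) = 1/(581566 - 518698) = 1/62868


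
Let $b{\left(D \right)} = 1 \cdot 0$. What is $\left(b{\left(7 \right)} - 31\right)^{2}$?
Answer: $961$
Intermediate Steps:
$b{\left(D \right)} = 0$
$\left(b{\left(7 \right)} - 31\right)^{2} = \left(0 - 31\right)^{2} = \left(-31\right)^{2} = 961$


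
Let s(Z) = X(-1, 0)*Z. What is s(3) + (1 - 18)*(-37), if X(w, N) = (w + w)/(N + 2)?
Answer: 626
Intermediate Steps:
X(w, N) = 2*w/(2 + N) (X(w, N) = (2*w)/(2 + N) = 2*w/(2 + N))
s(Z) = -Z (s(Z) = (2*(-1)/(2 + 0))*Z = (2*(-1)/2)*Z = (2*(-1)*(½))*Z = -Z)
s(3) + (1 - 18)*(-37) = -1*3 + (1 - 18)*(-37) = -3 - 17*(-37) = -3 + 629 = 626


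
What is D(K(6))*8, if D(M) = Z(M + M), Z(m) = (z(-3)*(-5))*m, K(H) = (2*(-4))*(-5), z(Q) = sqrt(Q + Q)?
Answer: -3200*I*sqrt(6) ≈ -7838.4*I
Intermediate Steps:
z(Q) = sqrt(2)*sqrt(Q) (z(Q) = sqrt(2*Q) = sqrt(2)*sqrt(Q))
K(H) = 40 (K(H) = -8*(-5) = 40)
Z(m) = -5*I*m*sqrt(6) (Z(m) = ((sqrt(2)*sqrt(-3))*(-5))*m = ((sqrt(2)*(I*sqrt(3)))*(-5))*m = ((I*sqrt(6))*(-5))*m = (-5*I*sqrt(6))*m = -5*I*m*sqrt(6))
D(M) = -10*I*M*sqrt(6) (D(M) = -5*I*(M + M)*sqrt(6) = -5*I*2*M*sqrt(6) = -10*I*M*sqrt(6))
D(K(6))*8 = -10*I*40*sqrt(6)*8 = -400*I*sqrt(6)*8 = -3200*I*sqrt(6)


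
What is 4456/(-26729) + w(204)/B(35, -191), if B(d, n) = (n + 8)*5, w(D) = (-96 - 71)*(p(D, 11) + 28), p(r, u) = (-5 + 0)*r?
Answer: -4432110296/24457035 ≈ -181.22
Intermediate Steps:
p(r, u) = -5*r
w(D) = -4676 + 835*D (w(D) = (-96 - 71)*(-5*D + 28) = -167*(28 - 5*D) = -4676 + 835*D)
B(d, n) = 40 + 5*n (B(d, n) = (8 + n)*5 = 40 + 5*n)
4456/(-26729) + w(204)/B(35, -191) = 4456/(-26729) + (-4676 + 835*204)/(40 + 5*(-191)) = 4456*(-1/26729) + (-4676 + 170340)/(40 - 955) = -4456/26729 + 165664/(-915) = -4456/26729 + 165664*(-1/915) = -4456/26729 - 165664/915 = -4432110296/24457035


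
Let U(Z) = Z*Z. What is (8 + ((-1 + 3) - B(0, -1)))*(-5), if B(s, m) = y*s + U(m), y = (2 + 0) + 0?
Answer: -45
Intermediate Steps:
y = 2 (y = 2 + 0 = 2)
U(Z) = Z**2
B(s, m) = m**2 + 2*s (B(s, m) = 2*s + m**2 = m**2 + 2*s)
(8 + ((-1 + 3) - B(0, -1)))*(-5) = (8 + ((-1 + 3) - ((-1)**2 + 2*0)))*(-5) = (8 + (2 - (1 + 0)))*(-5) = (8 + (2 - 1*1))*(-5) = (8 + (2 - 1))*(-5) = (8 + 1)*(-5) = 9*(-5) = -45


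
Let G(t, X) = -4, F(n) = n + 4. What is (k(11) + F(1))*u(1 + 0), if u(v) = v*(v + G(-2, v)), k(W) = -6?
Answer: 3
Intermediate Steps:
F(n) = 4 + n
u(v) = v*(-4 + v) (u(v) = v*(v - 4) = v*(-4 + v))
(k(11) + F(1))*u(1 + 0) = (-6 + (4 + 1))*((1 + 0)*(-4 + (1 + 0))) = (-6 + 5)*(1*(-4 + 1)) = -(-3) = -1*(-3) = 3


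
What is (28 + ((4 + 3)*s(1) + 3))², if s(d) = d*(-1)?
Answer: 576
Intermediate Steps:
s(d) = -d
(28 + ((4 + 3)*s(1) + 3))² = (28 + ((4 + 3)*(-1*1) + 3))² = (28 + (7*(-1) + 3))² = (28 + (-7 + 3))² = (28 - 4)² = 24² = 576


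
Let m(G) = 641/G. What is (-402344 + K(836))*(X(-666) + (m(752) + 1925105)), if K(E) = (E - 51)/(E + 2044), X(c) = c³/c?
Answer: -45866765536856859/48128 ≈ -9.5302e+11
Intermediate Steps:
X(c) = c²
K(E) = (-51 + E)/(2044 + E)
(-402344 + K(836))*(X(-666) + (m(752) + 1925105)) = (-402344 + (-51 + 836)/(2044 + 836))*((-666)² + (641/752 + 1925105)) = (-402344 + 785/2880)*(443556 + (641*(1/752) + 1925105)) = (-402344 + (1/2880)*785)*(443556 + (641/752 + 1925105)) = (-402344 + 157/576)*(443556 + 1447679601/752) = -231749987/576*1781233713/752 = -45866765536856859/48128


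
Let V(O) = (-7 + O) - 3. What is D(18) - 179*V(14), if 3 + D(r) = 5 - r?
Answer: -732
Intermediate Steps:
V(O) = -10 + O
D(r) = 2 - r (D(r) = -3 + (5 - r) = 2 - r)
D(18) - 179*V(14) = (2 - 1*18) - 179*(-10 + 14) = (2 - 18) - 179*4 = -16 - 716 = -732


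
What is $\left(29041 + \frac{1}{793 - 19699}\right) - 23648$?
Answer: $\frac{101960057}{18906} \approx 5393.0$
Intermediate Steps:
$\left(29041 + \frac{1}{793 - 19699}\right) - 23648 = \left(29041 + \frac{1}{-18906}\right) - 23648 = \left(29041 - \frac{1}{18906}\right) - 23648 = \frac{549049145}{18906} - 23648 = \frac{101960057}{18906}$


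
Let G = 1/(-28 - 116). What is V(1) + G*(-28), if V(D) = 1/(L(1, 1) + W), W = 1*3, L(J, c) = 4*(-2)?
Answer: -1/180 ≈ -0.0055556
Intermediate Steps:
L(J, c) = -8
W = 3
V(D) = -⅕ (V(D) = 1/(-8 + 3) = 1/(-5) = -⅕)
G = -1/144 (G = 1/(-144) = -1/144 ≈ -0.0069444)
V(1) + G*(-28) = -⅕ - 1/144*(-28) = -⅕ + 7/36 = -1/180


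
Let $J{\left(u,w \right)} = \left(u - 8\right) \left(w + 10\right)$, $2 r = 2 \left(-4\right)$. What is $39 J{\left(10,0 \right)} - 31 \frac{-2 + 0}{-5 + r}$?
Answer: $\frac{6958}{9} \approx 773.11$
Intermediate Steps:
$r = -4$ ($r = \frac{2 \left(-4\right)}{2} = \frac{1}{2} \left(-8\right) = -4$)
$J{\left(u,w \right)} = \left(-8 + u\right) \left(10 + w\right)$
$39 J{\left(10,0 \right)} - 31 \frac{-2 + 0}{-5 + r} = 39 \left(-80 - 0 + 10 \cdot 10 + 10 \cdot 0\right) - 31 \frac{-2 + 0}{-5 - 4} = 39 \left(-80 + 0 + 100 + 0\right) - 31 \left(- \frac{2}{-9}\right) = 39 \cdot 20 - 31 \left(\left(-2\right) \left(- \frac{1}{9}\right)\right) = 780 - \frac{62}{9} = \frac{6958}{9}$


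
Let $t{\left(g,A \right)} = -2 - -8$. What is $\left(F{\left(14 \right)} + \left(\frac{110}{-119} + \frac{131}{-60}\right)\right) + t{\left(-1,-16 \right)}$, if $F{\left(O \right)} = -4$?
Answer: $- \frac{7909}{7140} \approx -1.1077$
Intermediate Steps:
$t{\left(g,A \right)} = 6$ ($t{\left(g,A \right)} = -2 + 8 = 6$)
$\left(F{\left(14 \right)} + \left(\frac{110}{-119} + \frac{131}{-60}\right)\right) + t{\left(-1,-16 \right)} = \left(-4 + \left(\frac{110}{-119} + \frac{131}{-60}\right)\right) + 6 = \left(-4 + \left(110 \left(- \frac{1}{119}\right) + 131 \left(- \frac{1}{60}\right)\right)\right) + 6 = \left(-4 - \frac{22189}{7140}\right) + 6 = - \frac{50749}{7140} + 6 = - \frac{7909}{7140}$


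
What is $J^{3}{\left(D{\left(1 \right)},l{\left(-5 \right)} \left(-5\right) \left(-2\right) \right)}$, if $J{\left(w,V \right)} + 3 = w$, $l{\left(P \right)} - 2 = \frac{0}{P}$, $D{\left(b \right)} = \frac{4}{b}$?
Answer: $1$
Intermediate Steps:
$l{\left(P \right)} = 2$ ($l{\left(P \right)} = 2 + \frac{0}{P} = 2 + 0 = 2$)
$J{\left(w,V \right)} = -3 + w$
$J^{3}{\left(D{\left(1 \right)},l{\left(-5 \right)} \left(-5\right) \left(-2\right) \right)} = \left(-3 + \frac{4}{1}\right)^{3} = \left(-3 + 4 \cdot 1\right)^{3} = \left(-3 + 4\right)^{3} = 1^{3} = 1$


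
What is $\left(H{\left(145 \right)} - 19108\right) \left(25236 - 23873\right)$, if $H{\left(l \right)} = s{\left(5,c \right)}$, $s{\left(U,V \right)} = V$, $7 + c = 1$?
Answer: $-26052382$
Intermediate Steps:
$c = -6$ ($c = -7 + 1 = -6$)
$H{\left(l \right)} = -6$
$\left(H{\left(145 \right)} - 19108\right) \left(25236 - 23873\right) = \left(-6 - 19108\right) \left(25236 - 23873\right) = \left(-19114\right) 1363 = -26052382$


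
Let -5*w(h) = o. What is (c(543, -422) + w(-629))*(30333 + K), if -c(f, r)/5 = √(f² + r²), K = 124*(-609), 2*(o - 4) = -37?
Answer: -1310307/10 + 225915*√472933 ≈ 1.5523e+8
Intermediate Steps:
o = -29/2 (o = 4 + (½)*(-37) = 4 - 37/2 = -29/2 ≈ -14.500)
w(h) = 29/10 (w(h) = -⅕*(-29/2) = 29/10)
K = -75516
c(f, r) = -5*√(f² + r²)
(c(543, -422) + w(-629))*(30333 + K) = (-5*√(543² + (-422)²) + 29/10)*(30333 - 75516) = (-5*√(294849 + 178084) + 29/10)*(-45183) = (-5*√472933 + 29/10)*(-45183) = (29/10 - 5*√472933)*(-45183) = -1310307/10 + 225915*√472933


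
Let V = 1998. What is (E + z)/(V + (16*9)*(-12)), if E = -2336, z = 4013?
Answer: 559/90 ≈ 6.2111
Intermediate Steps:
(E + z)/(V + (16*9)*(-12)) = (-2336 + 4013)/(1998 + (16*9)*(-12)) = 1677/(1998 + 144*(-12)) = 1677/(1998 - 1728) = 1677/270 = 1677*(1/270) = 559/90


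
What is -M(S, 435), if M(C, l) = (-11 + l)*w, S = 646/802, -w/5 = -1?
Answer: -2120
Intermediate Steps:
w = 5 (w = -5*(-1) = 5)
S = 323/401 (S = 646*(1/802) = 323/401 ≈ 0.80549)
M(C, l) = -55 + 5*l (M(C, l) = (-11 + l)*5 = -55 + 5*l)
-M(S, 435) = -(-55 + 5*435) = -(-55 + 2175) = -1*2120 = -2120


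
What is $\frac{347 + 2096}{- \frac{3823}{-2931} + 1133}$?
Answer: $\frac{7160433}{3324646} \approx 2.1537$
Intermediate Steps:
$\frac{347 + 2096}{- \frac{3823}{-2931} + 1133} = \frac{2443}{\left(-3823\right) \left(- \frac{1}{2931}\right) + 1133} = \frac{2443}{\frac{3823}{2931} + 1133} = \frac{2443}{\frac{3324646}{2931}} = 2443 \cdot \frac{2931}{3324646} = \frac{7160433}{3324646}$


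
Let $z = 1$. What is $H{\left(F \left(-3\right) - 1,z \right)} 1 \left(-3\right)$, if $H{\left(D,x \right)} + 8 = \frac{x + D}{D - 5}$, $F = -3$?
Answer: $15$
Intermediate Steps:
$H{\left(D,x \right)} = -8 + \frac{D + x}{-5 + D}$ ($H{\left(D,x \right)} = -8 + \frac{x + D}{D - 5} = -8 + \frac{D + x}{-5 + D}$)
$H{\left(F \left(-3\right) - 1,z \right)} 1 \left(-3\right) = \frac{40 + 1 - 7 \left(\left(-3\right) \left(-3\right) - 1\right)}{-5 - -8} \cdot 1 \left(-3\right) = \frac{40 + 1 - 7 \left(9 - 1\right)}{-5 + \left(9 - 1\right)} 1 \left(-3\right) = \frac{40 + 1 - 56}{-5 + 8} \cdot 1 \left(-3\right) = \frac{40 + 1 - 56}{3} \cdot 1 \left(-3\right) = \frac{1}{3} \left(-15\right) 1 \left(-3\right) = \left(-5\right) 1 \left(-3\right) = \left(-5\right) \left(-3\right) = 15$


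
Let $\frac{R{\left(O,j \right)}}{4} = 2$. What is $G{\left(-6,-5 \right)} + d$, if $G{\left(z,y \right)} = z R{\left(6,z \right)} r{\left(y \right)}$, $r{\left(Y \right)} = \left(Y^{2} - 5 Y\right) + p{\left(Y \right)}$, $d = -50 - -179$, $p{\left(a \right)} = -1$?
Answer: $-2223$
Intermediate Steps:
$d = 129$ ($d = -50 + 179 = 129$)
$R{\left(O,j \right)} = 8$ ($R{\left(O,j \right)} = 4 \cdot 2 = 8$)
$r{\left(Y \right)} = -1 + Y^{2} - 5 Y$ ($r{\left(Y \right)} = \left(Y^{2} - 5 Y\right) - 1 = -1 + Y^{2} - 5 Y$)
$G{\left(z,y \right)} = 8 z \left(-1 + y^{2} - 5 y\right)$ ($G{\left(z,y \right)} = z 8 \left(-1 + y^{2} - 5 y\right) = 8 z \left(-1 + y^{2} - 5 y\right)$)
$G{\left(-6,-5 \right)} + d = 8 \left(-6\right) \left(-1 + \left(-5\right)^{2} - -25\right) + 129 = 8 \left(-6\right) \left(-1 + 25 + 25\right) + 129 = 8 \left(-6\right) 49 + 129 = -2352 + 129 = -2223$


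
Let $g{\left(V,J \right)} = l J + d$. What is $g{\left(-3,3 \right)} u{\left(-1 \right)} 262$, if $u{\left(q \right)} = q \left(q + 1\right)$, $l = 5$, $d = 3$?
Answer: $0$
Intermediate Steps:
$u{\left(q \right)} = q \left(1 + q\right)$
$g{\left(V,J \right)} = 3 + 5 J$ ($g{\left(V,J \right)} = 5 J + 3 = 3 + 5 J$)
$g{\left(-3,3 \right)} u{\left(-1 \right)} 262 = \left(3 + 5 \cdot 3\right) \left(- (1 - 1)\right) 262 = \left(3 + 15\right) \left(\left(-1\right) 0\right) 262 = 18 \cdot 0 \cdot 262 = 0 \cdot 262 = 0$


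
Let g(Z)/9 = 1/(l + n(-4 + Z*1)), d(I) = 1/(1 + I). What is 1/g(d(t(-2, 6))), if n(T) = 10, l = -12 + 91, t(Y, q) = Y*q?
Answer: 89/9 ≈ 9.8889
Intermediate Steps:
l = 79
g(Z) = 9/89 (g(Z) = 9/(79 + 10) = 9/89)
1/g(d(t(-2, 6))) = 1/(9/89) = 89/9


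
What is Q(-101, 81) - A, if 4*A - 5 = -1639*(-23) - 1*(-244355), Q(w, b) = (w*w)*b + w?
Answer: 3022663/4 ≈ 7.5567e+5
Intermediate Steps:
Q(w, b) = w + b*w**2 (Q(w, b) = w**2*b + w = b*w**2 + w = w + b*w**2)
A = 282057/4 (A = 5/4 + (-1639*(-23) - 1*(-244355))/4 = 5/4 + (37697 + 244355)/4 = 5/4 + (1/4)*282052 = 5/4 + 70513 = 282057/4 ≈ 70514.)
Q(-101, 81) - A = -101*(1 + 81*(-101)) - 1*282057/4 = -101*(1 - 8181) - 282057/4 = -101*(-8180) - 282057/4 = 826180 - 282057/4 = 3022663/4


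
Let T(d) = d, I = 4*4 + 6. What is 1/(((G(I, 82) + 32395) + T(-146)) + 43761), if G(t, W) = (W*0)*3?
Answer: 1/76010 ≈ 1.3156e-5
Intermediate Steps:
I = 22 (I = 16 + 6 = 22)
G(t, W) = 0 (G(t, W) = 0*3 = 0)
1/(((G(I, 82) + 32395) + T(-146)) + 43761) = 1/(((0 + 32395) - 146) + 43761) = 1/((32395 - 146) + 43761) = 1/(32249 + 43761) = 1/76010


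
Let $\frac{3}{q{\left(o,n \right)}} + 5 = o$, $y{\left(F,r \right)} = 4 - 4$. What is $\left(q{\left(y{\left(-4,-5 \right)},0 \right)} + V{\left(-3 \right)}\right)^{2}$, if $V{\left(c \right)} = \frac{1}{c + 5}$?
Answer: $\frac{1}{100} \approx 0.01$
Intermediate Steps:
$y{\left(F,r \right)} = 0$ ($y{\left(F,r \right)} = 4 - 4 = 0$)
$q{\left(o,n \right)} = \frac{3}{-5 + o}$
$V{\left(c \right)} = \frac{1}{5 + c}$
$\left(q{\left(y{\left(-4,-5 \right)},0 \right)} + V{\left(-3 \right)}\right)^{2} = \left(\frac{3}{-5 + 0} + \frac{1}{5 - 3}\right)^{2} = \left(\frac{3}{-5} + \frac{1}{2}\right)^{2} = \left(3 \left(- \frac{1}{5}\right) + \frac{1}{2}\right)^{2} = \left(- \frac{3}{5} + \frac{1}{2}\right)^{2} = \left(- \frac{1}{10}\right)^{2} = \frac{1}{100}$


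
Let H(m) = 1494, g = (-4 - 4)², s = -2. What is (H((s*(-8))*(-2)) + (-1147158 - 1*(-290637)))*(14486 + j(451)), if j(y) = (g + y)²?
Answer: -239160457197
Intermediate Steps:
g = 64 (g = (-8)² = 64)
j(y) = (64 + y)²
(H((s*(-8))*(-2)) + (-1147158 - 1*(-290637)))*(14486 + j(451)) = (1494 + (-1147158 - 1*(-290637)))*(14486 + (64 + 451)²) = (1494 + (-1147158 + 290637))*(14486 + 515²) = (1494 - 856521)*(14486 + 265225) = -855027*279711 = -239160457197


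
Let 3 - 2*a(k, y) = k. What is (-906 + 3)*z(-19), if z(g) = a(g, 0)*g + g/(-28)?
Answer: 752457/4 ≈ 1.8811e+5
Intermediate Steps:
a(k, y) = 3/2 - k/2
z(g) = -g/28 + g*(3/2 - g/2) (z(g) = (3/2 - g/2)*g + g/(-28) = g*(3/2 - g/2) + g*(-1/28) = g*(3/2 - g/2) - g/28 = -g/28 + g*(3/2 - g/2))
(-906 + 3)*z(-19) = (-906 + 3)*((1/28)*(-19)*(41 - 14*(-19))) = -129*(-19)*(41 + 266)/4 = -129*(-19)*307/4 = -903*(-5833/28) = 752457/4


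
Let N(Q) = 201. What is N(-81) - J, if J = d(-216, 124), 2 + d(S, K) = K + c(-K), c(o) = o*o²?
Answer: 1906703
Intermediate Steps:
c(o) = o³
d(S, K) = -2 + K - K³ (d(S, K) = -2 + (K + (-K)³) = -2 + (K - K³) = -2 + K - K³)
J = -1906502 (J = -2 + 124 - 1*124³ = -2 + 124 - 1*1906624 = -2 + 124 - 1906624 = -1906502)
N(-81) - J = 201 - 1*(-1906502) = 201 + 1906502 = 1906703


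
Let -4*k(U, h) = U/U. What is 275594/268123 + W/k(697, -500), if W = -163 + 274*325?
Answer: -95330320810/268123 ≈ -3.5555e+5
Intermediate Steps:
k(U, h) = -¼ (k(U, h) = -U/(4*U) = -¼*1 = -¼)
W = 88887 (W = -163 + 89050 = 88887)
275594/268123 + W/k(697, -500) = 275594/268123 + 88887/(-¼) = 275594*(1/268123) + 88887*(-4) = 275594/268123 - 355548 = -95330320810/268123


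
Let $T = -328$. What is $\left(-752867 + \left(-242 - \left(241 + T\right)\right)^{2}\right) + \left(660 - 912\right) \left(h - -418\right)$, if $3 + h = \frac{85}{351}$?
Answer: $- \frac{32505838}{39} \approx -8.3348 \cdot 10^{5}$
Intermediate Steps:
$h = - \frac{968}{351}$ ($h = -3 + \frac{85}{351} = - \frac{968}{351} \approx -2.7578$)
$\left(-752867 + \left(-242 - \left(241 + T\right)\right)^{2}\right) + \left(660 - 912\right) \left(h - -418\right) = \left(-752867 + \left(-242 - -87\right)^{2}\right) + \left(660 - 912\right) \left(- \frac{968}{351} - -418\right) = \left(-752867 + \left(-242 + \left(-241 + 328\right)\right)^{2}\right) - 252 \left(- \frac{968}{351} + 418\right) = \left(-752867 + \left(-242 + 87\right)^{2}\right) - \frac{4081000}{39} = \left(-752867 + \left(-155\right)^{2}\right) - \frac{4081000}{39} = \left(-752867 + 24025\right) - \frac{4081000}{39} = -728842 - \frac{4081000}{39} = - \frac{32505838}{39}$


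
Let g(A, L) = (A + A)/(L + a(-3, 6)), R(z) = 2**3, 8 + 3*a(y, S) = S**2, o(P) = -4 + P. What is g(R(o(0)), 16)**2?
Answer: 144/361 ≈ 0.39889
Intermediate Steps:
a(y, S) = -8/3 + S**2/3
R(z) = 8
g(A, L) = 2*A/(28/3 + L) (g(A, L) = (A + A)/(L + (-8/3 + (1/3)*6**2)) = (2*A)/(L + (-8/3 + (1/3)*36)) = (2*A)/(L + (-8/3 + 12)) = (2*A)/(L + 28/3) = (2*A)/(28/3 + L) = 2*A/(28/3 + L))
g(R(o(0)), 16)**2 = (6*8/(28 + 3*16))**2 = (6*8/(28 + 48))**2 = (6*8/76)**2 = (6*8*(1/76))**2 = (12/19)**2 = 144/361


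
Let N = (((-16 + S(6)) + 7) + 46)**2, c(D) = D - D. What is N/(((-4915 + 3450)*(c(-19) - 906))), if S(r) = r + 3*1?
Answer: 1058/663645 ≈ 0.0015942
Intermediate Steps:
c(D) = 0
S(r) = 3 + r (S(r) = r + 3 = 3 + r)
N = 2116 (N = (((-16 + (3 + 6)) + 7) + 46)**2 = (((-16 + 9) + 7) + 46)**2 = ((-7 + 7) + 46)**2 = (0 + 46)**2 = 46**2 = 2116)
N/(((-4915 + 3450)*(c(-19) - 906))) = 2116/(((-4915 + 3450)*(0 - 906))) = 2116/((-1465*(-906))) = 2116/1327290 = 2116*(1/1327290) = 1058/663645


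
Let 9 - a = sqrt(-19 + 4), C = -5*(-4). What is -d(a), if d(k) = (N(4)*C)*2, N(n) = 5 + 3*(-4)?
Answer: 280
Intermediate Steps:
C = 20
a = 9 - I*sqrt(15) (a = 9 - sqrt(-19 + 4) = 9 - sqrt(-15) = 9 - I*sqrt(15) ≈ 9.0 - 3.873*I)
N(n) = -7 (N(n) = 5 - 12 = -7)
d(k) = -280 (d(k) = -7*20*2 = -140*2 = -280)
-d(a) = -1*(-280) = 280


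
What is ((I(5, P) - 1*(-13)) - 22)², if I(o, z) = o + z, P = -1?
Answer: 25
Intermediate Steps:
((I(5, P) - 1*(-13)) - 22)² = (((5 - 1) - 1*(-13)) - 22)² = ((4 + 13) - 22)² = (17 - 22)² = (-5)² = 25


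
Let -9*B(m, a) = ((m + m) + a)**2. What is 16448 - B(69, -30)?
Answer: 17744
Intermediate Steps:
B(m, a) = -(a + 2*m)**2/9 (B(m, a) = -((m + m) + a)**2/9 = -(2*m + a)**2/9 = -(a + 2*m)**2/9)
16448 - B(69, -30) = 16448 - (-1)*(-30 + 2*69)**2/9 = 16448 - (-1)*(-30 + 138)**2/9 = 16448 - (-1)*108**2/9 = 16448 - (-1)*11664/9 = 16448 - 1*(-1296) = 16448 + 1296 = 17744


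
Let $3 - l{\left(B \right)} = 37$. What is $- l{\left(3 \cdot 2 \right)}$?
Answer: $34$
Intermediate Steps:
$l{\left(B \right)} = -34$ ($l{\left(B \right)} = 3 - 37 = -34$)
$- l{\left(3 \cdot 2 \right)} = \left(-1\right) \left(-34\right) = 34$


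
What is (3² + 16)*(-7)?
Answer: -175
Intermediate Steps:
(3² + 16)*(-7) = (9 + 16)*(-7) = 25*(-7) = -175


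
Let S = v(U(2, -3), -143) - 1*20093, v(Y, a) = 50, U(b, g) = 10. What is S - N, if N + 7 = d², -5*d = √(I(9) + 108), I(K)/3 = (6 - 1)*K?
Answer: -501143/25 ≈ -20046.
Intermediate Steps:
I(K) = 15*K (I(K) = 3*((6 - 1)*K) = 3*(5*K) = 15*K)
d = -9*√3/5 (d = -√(15*9 + 108)/5 = -√(135 + 108)/5 = -9*√3/5 ≈ -3.1177)
S = -20043 (S = 50 - 1*20093 = 50 - 20093 = -20043)
N = 68/25 (N = -7 + (-9*√3/5)² = -7 + 243/25 = 68/25 ≈ 2.7200)
S - N = -20043 - 1*68/25 = -20043 - 68/25 = -501143/25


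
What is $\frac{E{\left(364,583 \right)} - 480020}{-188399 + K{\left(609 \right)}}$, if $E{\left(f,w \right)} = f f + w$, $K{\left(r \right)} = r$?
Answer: $\frac{346941}{187790} \approx 1.8475$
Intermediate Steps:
$E{\left(f,w \right)} = w + f^{2}$ ($E{\left(f,w \right)} = f^{2} + w = w + f^{2}$)
$\frac{E{\left(364,583 \right)} - 480020}{-188399 + K{\left(609 \right)}} = \frac{\left(583 + 364^{2}\right) - 480020}{-188399 + 609} = \frac{\left(583 + 132496\right) - 480020}{-187790} = \left(133079 - 480020\right) \left(- \frac{1}{187790}\right) = \left(-346941\right) \left(- \frac{1}{187790}\right) = \frac{346941}{187790}$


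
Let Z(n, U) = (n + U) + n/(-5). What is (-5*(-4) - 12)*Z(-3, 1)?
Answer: -56/5 ≈ -11.200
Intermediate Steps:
Z(n, U) = U + 4*n/5 (Z(n, U) = (U + n) + n*(-1/5) = (U + n) - n/5 = U + 4*n/5)
(-5*(-4) - 12)*Z(-3, 1) = (-5*(-4) - 12)*(1 + (4/5)*(-3)) = (20 - 12)*(1 - 12/5) = 8*(-7/5) = -56/5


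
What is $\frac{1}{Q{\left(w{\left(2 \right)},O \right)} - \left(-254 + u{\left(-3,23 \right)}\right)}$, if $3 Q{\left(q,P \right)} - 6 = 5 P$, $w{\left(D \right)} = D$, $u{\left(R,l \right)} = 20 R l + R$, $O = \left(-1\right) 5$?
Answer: $\frac{3}{4892} \approx 0.00061325$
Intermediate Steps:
$O = -5$
$u{\left(R,l \right)} = R + 20 R l$ ($u{\left(R,l \right)} = 20 R l + R = R + 20 R l$)
$Q{\left(q,P \right)} = 2 + \frac{5 P}{3}$
$\frac{1}{Q{\left(w{\left(2 \right)},O \right)} - \left(-254 + u{\left(-3,23 \right)}\right)} = \frac{1}{\left(2 + \frac{5}{3} \left(-5\right)\right) - \left(-254 - 3 \left(1 + 20 \cdot 23\right)\right)} = \frac{1}{\left(2 - \frac{25}{3}\right) - \left(-254 - 3 \left(1 + 460\right)\right)} = \frac{1}{- \frac{19}{3} - \left(-254 - 1383\right)} = \frac{1}{- \frac{19}{3} + \left(254 - -1383\right)} = \frac{1}{- \frac{19}{3} + \left(254 + 1383\right)} = \frac{1}{- \frac{19}{3} + 1637} = \frac{1}{\frac{4892}{3}} = \frac{3}{4892}$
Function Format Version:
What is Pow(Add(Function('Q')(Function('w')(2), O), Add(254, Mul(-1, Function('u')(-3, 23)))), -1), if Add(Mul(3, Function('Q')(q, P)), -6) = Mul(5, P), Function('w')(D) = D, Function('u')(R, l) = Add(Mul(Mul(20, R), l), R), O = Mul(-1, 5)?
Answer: Rational(3, 4892) ≈ 0.00061325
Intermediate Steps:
O = -5
Function('u')(R, l) = Add(R, Mul(20, R, l)) (Function('u')(R, l) = Add(Mul(20, R, l), R) = Add(R, Mul(20, R, l)))
Function('Q')(q, P) = Add(2, Mul(Rational(5, 3), P)) (Function('Q')(q, P) = Add(2, Mul(Rational(1, 3), Mul(5, P))) = Add(2, Mul(Rational(5, 3), P)))
Pow(Add(Function('Q')(Function('w')(2), O), Add(254, Mul(-1, Function('u')(-3, 23)))), -1) = Pow(Add(Add(2, Mul(Rational(5, 3), -5)), Add(254, Mul(-1, Mul(-3, Add(1, Mul(20, 23)))))), -1) = Pow(Add(Add(2, Rational(-25, 3)), Add(254, Mul(-1, Mul(-3, Add(1, 460))))), -1) = Pow(Add(Rational(-19, 3), Add(254, Mul(-1, Mul(-3, 461)))), -1) = Pow(Add(Rational(-19, 3), Add(254, Mul(-1, -1383))), -1) = Pow(Add(Rational(-19, 3), Add(254, 1383)), -1) = Pow(Add(Rational(-19, 3), 1637), -1) = Pow(Rational(4892, 3), -1) = Rational(3, 4892)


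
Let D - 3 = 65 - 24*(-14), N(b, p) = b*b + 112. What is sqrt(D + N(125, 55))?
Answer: sqrt(16141) ≈ 127.05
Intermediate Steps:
N(b, p) = 112 + b**2 (N(b, p) = b**2 + 112 = 112 + b**2)
D = 404 (D = 3 + (65 - 24*(-14)) = 3 + (65 + 336) = 3 + 401 = 404)
sqrt(D + N(125, 55)) = sqrt(404 + (112 + 125**2)) = sqrt(404 + (112 + 15625)) = sqrt(404 + 15737) = sqrt(16141)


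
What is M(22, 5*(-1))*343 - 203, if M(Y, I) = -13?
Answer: -4662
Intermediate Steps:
M(22, 5*(-1))*343 - 203 = -13*343 - 203 = -4459 - 203 = -4662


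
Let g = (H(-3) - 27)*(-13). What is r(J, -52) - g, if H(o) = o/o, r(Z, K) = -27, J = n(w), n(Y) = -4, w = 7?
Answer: -365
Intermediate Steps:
J = -4
H(o) = 1
g = 338 (g = (1 - 27)*(-13) = -26*(-13) = 338)
r(J, -52) - g = -27 - 1*338 = -27 - 338 = -365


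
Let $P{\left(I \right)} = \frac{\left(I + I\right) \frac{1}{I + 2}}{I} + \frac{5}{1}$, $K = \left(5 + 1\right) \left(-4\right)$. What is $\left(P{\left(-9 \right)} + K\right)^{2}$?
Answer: $\frac{18225}{49} \approx 371.94$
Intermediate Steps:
$K = -24$ ($K = 6 \left(-4\right) = -24$)
$P{\left(I \right)} = 5 + \frac{2}{2 + I}$ ($P{\left(I \right)} = \frac{2 I \frac{1}{2 + I}}{I} + 5 \cdot 1 = \frac{2 I \frac{1}{2 + I}}{I} + 5 = \frac{2}{2 + I} + 5 = 5 + \frac{2}{2 + I}$)
$\left(P{\left(-9 \right)} + K\right)^{2} = \left(\frac{12 + 5 \left(-9\right)}{2 - 9} - 24\right)^{2} = \left(\frac{12 - 45}{-7} - 24\right)^{2} = \left(\left(- \frac{1}{7}\right) \left(-33\right) - 24\right)^{2} = \left(\frac{33}{7} - 24\right)^{2} = \left(- \frac{135}{7}\right)^{2} = \frac{18225}{49}$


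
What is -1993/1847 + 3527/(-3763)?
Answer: -14014028/6950261 ≈ -2.0163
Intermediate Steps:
-1993/1847 + 3527/(-3763) = -1993*1/1847 + 3527*(-1/3763) = -1993/1847 - 3527/3763 = -14014028/6950261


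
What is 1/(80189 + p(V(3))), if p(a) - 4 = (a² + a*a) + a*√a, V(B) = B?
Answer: 26737/2144601498 - √3/2144601498 ≈ 1.2466e-5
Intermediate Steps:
p(a) = 4 + a^(3/2) + 2*a² (p(a) = 4 + ((a² + a*a) + a*√a) = 4 + ((a² + a²) + a^(3/2)) = 4 + (2*a² + a^(3/2)) = 4 + (a^(3/2) + 2*a²) = 4 + a^(3/2) + 2*a²)
1/(80189 + p(V(3))) = 1/(80189 + (4 + 3^(3/2) + 2*3²)) = 1/(80189 + (4 + 3*√3 + 2*9)) = 1/(80189 + (4 + 3*√3 + 18)) = 1/(80189 + (22 + 3*√3)) = 1/(80211 + 3*√3)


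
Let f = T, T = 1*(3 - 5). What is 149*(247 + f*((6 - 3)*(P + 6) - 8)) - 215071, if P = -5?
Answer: -176778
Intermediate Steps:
T = -2 (T = 1*(-2) = -2)
f = -2
149*(247 + f*((6 - 3)*(P + 6) - 8)) - 215071 = 149*(247 - 2*((6 - 3)*(-5 + 6) - 8)) - 215071 = 149*(247 - 2*(3*1 - 8)) - 215071 = 149*(247 - 2*(3 - 8)) - 215071 = 149*(247 - 2*(-5)) - 215071 = 149*(247 + 10) - 215071 = 149*257 - 215071 = 38293 - 215071 = -176778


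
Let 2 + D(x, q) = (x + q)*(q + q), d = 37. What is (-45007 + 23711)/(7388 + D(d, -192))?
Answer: -10648/33453 ≈ -0.31830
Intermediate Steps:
D(x, q) = -2 + 2*q*(q + x) (D(x, q) = -2 + (x + q)*(q + q) = -2 + (q + x)*(2*q) = -2 + 2*q*(q + x))
(-45007 + 23711)/(7388 + D(d, -192)) = (-45007 + 23711)/(7388 + (-2 + 2*(-192)**2 + 2*(-192)*37)) = -21296/(7388 + (-2 + 2*36864 - 14208)) = -21296/(7388 + (-2 + 73728 - 14208)) = -21296/(7388 + 59518) = -21296/66906 = -21296*1/66906 = -10648/33453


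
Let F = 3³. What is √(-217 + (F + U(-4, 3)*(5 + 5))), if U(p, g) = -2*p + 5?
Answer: 2*I*√15 ≈ 7.746*I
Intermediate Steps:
U(p, g) = 5 - 2*p
F = 27
√(-217 + (F + U(-4, 3)*(5 + 5))) = √(-217 + (27 + (5 - 2*(-4))*(5 + 5))) = √(-217 + (27 + (5 + 8)*10)) = √(-217 + (27 + 13*10)) = √(-217 + (27 + 130)) = √(-217 + 157) = √(-60) = 2*I*√15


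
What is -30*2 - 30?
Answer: -90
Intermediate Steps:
-30*2 - 30 = -60 - 30 = -90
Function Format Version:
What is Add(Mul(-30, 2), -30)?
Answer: -90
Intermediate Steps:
Add(Mul(-30, 2), -30) = Add(-60, -30) = -90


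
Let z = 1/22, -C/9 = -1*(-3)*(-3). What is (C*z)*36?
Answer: 1458/11 ≈ 132.55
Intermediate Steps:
C = 81 (C = -9*(-1*(-3))*(-3) = -27*(-3) = -9*(-9) = 81)
z = 1/22 ≈ 0.045455
(C*z)*36 = (81*(1/22))*36 = (81/22)*36 = 1458/11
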